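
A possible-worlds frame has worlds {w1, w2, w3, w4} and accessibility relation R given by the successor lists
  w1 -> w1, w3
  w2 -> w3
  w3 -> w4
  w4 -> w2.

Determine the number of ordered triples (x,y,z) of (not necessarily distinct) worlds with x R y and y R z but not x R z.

4

Enumerating: (w1,w3,w4), (w2,w3,w4), (w3,w4,w2), (w4,w2,w3).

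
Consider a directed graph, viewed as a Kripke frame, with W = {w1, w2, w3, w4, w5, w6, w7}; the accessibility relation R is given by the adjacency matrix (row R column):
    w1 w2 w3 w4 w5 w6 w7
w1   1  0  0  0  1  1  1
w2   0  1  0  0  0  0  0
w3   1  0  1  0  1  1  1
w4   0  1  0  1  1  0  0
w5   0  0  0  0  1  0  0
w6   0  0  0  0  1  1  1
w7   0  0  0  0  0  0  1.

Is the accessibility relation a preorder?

Yes

Reflexive: yes — every world is R-related to itself.
Transitive: yes — every two-step R-path is closed by a direct edge.
So R is a preorder.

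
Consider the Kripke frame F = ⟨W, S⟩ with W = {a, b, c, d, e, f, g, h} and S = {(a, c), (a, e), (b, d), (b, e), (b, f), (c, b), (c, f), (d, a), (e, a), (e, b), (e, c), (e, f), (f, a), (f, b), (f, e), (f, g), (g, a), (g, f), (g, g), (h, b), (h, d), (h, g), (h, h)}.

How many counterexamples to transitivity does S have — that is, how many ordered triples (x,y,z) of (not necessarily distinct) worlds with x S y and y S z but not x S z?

Enumerating: (a,c,b), (a,c,f), (a,e,a), (a,e,b), (a,e,f), (b,d,a), (b,e,a), (b,e,b), (b,e,c), (b,f,a), (b,f,b), (b,f,g), … and 27 more.
Total: 39.

39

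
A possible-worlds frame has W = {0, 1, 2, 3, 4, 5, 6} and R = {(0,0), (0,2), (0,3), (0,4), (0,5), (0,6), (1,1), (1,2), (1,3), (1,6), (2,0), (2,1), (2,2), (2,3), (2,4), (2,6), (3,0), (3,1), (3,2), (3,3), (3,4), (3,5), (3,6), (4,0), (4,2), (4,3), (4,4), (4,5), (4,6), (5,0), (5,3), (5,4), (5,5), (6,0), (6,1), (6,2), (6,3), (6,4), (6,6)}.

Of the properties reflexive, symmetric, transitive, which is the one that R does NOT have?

transitive

Reflexive: yes — every world is R-related to itself.
Symmetric: yes — every pair in R has its reverse in R.
Transitive: no — 0 R 2 and 2 R 1, but not 0 R 1.
Only transitive fails.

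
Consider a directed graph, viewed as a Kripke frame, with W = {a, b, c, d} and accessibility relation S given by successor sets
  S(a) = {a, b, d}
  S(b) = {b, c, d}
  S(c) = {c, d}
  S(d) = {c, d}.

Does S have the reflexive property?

Yes

Reflexive: yes — every world is S-related to itself.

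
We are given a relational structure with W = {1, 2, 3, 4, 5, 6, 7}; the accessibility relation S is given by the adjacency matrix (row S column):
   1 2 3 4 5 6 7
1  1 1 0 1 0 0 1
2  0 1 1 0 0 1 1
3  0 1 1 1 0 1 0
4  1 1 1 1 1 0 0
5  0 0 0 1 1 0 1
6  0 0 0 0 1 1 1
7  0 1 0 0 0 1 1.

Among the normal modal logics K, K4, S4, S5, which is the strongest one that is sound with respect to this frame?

K

Transitive (axiom 4): no — 1 S 2 and 2 S 3, but not 1 S 3.
Reflexive (axiom T): yes — every world is S-related to itself.
Euclidean (axiom 5): no — 1 S 2 and 1 S 4, but not 2 S 4.
So F validates K; K4 would additionally require S to be transitive. The strongest is K.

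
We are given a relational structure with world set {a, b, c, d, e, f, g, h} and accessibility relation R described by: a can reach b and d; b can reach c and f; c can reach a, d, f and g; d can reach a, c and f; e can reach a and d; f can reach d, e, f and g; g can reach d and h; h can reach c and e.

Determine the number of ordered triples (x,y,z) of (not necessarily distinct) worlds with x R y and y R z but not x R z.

40

Enumerating: (a,b,c), (a,b,f), (a,d,a), (a,d,c), (a,d,f), (b,c,a), (b,c,d), (b,c,g), (b,f,d), (b,f,e), (b,f,g), (c,a,b), … and 28 more.
Total: 40.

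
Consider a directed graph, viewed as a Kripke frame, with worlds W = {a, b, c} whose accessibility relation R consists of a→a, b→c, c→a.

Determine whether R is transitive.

No

Transitive: no — b R c and c R a, but not b R a.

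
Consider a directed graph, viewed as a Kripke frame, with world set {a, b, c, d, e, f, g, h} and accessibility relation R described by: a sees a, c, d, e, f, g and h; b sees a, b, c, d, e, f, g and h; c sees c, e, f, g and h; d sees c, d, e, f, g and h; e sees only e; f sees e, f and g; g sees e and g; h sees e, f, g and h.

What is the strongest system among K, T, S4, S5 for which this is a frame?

Reflexive (axiom T): yes — every world is R-related to itself.
Transitive (axiom 4): yes — every two-step R-path is closed by a direct edge.
Euclidean (axiom 5): no — a R c and a R d, but not c R d.
So F validates K, T, S4; S5 would additionally require R to be Euclidean. The strongest is S4.

S4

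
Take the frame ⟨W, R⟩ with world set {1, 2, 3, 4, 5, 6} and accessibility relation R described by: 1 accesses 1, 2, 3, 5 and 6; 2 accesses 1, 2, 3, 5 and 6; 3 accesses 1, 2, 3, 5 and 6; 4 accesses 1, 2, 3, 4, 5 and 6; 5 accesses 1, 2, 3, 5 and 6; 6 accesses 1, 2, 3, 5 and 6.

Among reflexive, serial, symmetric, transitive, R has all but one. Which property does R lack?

symmetric

Reflexive: yes — every world is R-related to itself.
Serial: yes — every world has a successor (e.g. 1 R 1).
Symmetric: no — 4 R 1 but not 1 R 4.
Transitive: yes — every two-step R-path is closed by a direct edge.
Only symmetric fails.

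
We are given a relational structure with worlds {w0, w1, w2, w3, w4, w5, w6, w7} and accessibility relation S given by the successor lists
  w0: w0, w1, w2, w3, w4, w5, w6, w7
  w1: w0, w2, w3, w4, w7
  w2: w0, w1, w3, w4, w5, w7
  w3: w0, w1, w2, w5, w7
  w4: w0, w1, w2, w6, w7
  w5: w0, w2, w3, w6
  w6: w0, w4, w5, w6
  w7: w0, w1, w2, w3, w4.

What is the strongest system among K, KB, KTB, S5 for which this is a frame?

Symmetric (axiom B): yes — every pair in S has its reverse in S.
Reflexive (axiom T): no — w1 is not related to itself.
Euclidean (axiom 5): no — w0 S w1 and w0 S w5, but not w1 S w5.
So F validates K, KB; KTB would additionally require S to be reflexive. The strongest is KB.

KB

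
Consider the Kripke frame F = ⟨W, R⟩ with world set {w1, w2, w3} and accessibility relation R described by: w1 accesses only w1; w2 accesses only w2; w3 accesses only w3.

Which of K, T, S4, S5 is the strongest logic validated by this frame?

Reflexive (axiom T): yes — every world is R-related to itself.
Transitive (axiom 4): yes — every two-step R-path is closed by a direct edge.
Euclidean (axiom 5): yes — any two successors of a common world are R-related.
So F validates K, T, S4, S5. The strongest is S5.

S5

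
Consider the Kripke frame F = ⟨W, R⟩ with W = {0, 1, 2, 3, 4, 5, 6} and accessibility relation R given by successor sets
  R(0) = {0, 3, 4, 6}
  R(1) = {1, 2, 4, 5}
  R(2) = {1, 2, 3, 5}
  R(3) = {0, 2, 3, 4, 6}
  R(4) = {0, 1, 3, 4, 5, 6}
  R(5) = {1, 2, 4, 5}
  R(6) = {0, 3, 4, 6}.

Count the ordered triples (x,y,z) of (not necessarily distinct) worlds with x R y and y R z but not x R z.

26

Enumerating: (0,3,2), (0,4,1), (0,4,5), (1,2,3), (1,4,0), (1,4,3), (1,4,6), (2,1,4), (2,3,0), (2,3,4), (2,3,6), (2,5,4), … and 14 more.
Total: 26.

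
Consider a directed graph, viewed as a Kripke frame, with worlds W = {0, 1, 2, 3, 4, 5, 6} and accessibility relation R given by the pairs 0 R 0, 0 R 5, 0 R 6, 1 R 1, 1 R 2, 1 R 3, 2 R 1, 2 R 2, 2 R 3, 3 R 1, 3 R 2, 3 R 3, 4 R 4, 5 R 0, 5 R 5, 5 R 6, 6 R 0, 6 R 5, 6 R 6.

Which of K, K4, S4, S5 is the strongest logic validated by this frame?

Transitive (axiom 4): yes — every two-step R-path is closed by a direct edge.
Reflexive (axiom T): yes — every world is R-related to itself.
Euclidean (axiom 5): yes — any two successors of a common world are R-related.
So F validates K, K4, S4, S5. The strongest is S5.

S5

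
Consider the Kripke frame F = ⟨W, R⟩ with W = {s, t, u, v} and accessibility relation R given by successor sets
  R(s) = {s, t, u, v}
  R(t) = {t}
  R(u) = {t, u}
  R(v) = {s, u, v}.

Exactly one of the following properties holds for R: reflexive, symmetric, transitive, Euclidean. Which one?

reflexive

Reflexive: yes — every world is R-related to itself.
Symmetric: no — s R t but not t R s.
Transitive: no — v R s and s R t, but not v R t.
Euclidean: no — s R t and s R u, but not t R u.
Only reflexive holds.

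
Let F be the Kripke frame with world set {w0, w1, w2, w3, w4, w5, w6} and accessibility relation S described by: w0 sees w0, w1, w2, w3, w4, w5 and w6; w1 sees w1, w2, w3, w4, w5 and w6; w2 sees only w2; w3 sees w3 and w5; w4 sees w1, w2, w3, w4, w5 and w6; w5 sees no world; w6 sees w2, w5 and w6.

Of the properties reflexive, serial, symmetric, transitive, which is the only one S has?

Reflexive: no — w5 is not related to itself.
Serial: no — w5 has no S-successor.
Symmetric: no — w0 S w1 but not w1 S w0.
Transitive: yes — every two-step S-path is closed by a direct edge.
Only transitive holds.

transitive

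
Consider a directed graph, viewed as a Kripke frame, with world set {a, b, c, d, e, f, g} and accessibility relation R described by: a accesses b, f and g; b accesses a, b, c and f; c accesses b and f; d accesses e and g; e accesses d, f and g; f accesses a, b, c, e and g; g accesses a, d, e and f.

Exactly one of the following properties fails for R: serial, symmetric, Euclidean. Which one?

Serial: yes — every world has a successor (e.g. a R b).
Symmetric: yes — every pair in R has its reverse in R.
Euclidean: no — a R b and a R g, but not b R g.
Only Euclidean fails.

Euclidean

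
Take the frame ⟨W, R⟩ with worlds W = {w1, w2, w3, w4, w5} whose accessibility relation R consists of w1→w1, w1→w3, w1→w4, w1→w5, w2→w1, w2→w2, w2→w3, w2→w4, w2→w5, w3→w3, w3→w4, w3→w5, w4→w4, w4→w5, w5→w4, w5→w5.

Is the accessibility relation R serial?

Yes

Serial: yes — every world has a successor (e.g. w1 R w1).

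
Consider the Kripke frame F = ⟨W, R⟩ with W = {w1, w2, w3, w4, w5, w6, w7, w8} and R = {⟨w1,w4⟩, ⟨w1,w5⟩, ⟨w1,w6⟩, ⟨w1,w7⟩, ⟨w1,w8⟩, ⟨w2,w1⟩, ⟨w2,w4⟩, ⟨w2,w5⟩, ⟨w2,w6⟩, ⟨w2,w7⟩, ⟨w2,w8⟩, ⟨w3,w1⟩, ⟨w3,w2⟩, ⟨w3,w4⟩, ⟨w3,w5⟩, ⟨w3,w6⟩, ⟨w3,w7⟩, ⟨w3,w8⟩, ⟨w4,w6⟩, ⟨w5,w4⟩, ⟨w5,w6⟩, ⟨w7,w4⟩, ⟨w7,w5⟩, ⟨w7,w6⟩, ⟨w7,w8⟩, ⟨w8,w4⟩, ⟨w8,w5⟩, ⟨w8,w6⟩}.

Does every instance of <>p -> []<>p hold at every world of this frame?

No

By correspondence theory, 5 is valid on a frame iff R is Euclidean.
Euclidean: no — w1 R w4 and w1 R w5, but not w4 R w5.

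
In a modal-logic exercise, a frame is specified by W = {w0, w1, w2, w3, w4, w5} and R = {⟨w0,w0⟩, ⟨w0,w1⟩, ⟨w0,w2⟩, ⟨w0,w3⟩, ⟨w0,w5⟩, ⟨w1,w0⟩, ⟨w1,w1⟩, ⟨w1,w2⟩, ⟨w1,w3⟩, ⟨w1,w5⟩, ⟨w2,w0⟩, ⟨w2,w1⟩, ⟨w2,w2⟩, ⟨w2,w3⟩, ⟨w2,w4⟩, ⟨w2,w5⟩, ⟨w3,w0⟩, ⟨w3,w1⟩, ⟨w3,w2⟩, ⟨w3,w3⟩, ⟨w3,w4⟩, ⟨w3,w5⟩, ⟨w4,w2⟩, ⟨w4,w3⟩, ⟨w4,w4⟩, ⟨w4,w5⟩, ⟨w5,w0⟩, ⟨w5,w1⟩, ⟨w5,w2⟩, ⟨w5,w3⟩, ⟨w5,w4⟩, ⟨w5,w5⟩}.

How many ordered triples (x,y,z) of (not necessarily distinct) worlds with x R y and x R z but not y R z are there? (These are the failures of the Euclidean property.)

Enumerating: (w2,w0,w4), (w2,w1,w4), (w2,w4,w0), (w2,w4,w1), (w3,w0,w4), (w3,w1,w4), (w3,w4,w0), (w3,w4,w1), (w5,w0,w4), (w5,w1,w4), (w5,w4,w0), (w5,w4,w1).

12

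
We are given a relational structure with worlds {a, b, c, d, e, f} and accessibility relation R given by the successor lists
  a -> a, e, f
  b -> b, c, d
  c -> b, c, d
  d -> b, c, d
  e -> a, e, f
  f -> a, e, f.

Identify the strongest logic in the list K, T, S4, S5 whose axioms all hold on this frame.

Reflexive (axiom T): yes — every world is R-related to itself.
Transitive (axiom 4): yes — every two-step R-path is closed by a direct edge.
Euclidean (axiom 5): yes — any two successors of a common world are R-related.
So F validates K, T, S4, S5. The strongest is S5.

S5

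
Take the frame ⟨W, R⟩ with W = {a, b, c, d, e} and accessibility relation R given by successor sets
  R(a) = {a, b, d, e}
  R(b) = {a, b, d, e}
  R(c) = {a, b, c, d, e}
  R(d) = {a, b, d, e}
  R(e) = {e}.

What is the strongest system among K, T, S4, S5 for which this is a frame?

S4

Reflexive (axiom T): yes — every world is R-related to itself.
Transitive (axiom 4): yes — every two-step R-path is closed by a direct edge.
Euclidean (axiom 5): no — a R e and a R b, but not e R b.
So F validates K, T, S4; S5 would additionally require R to be Euclidean. The strongest is S4.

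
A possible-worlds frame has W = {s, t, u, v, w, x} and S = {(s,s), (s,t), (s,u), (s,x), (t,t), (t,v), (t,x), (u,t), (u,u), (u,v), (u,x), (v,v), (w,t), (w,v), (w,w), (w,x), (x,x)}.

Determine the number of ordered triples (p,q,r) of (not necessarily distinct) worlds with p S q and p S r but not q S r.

24

Enumerating: (s,t,s), (s,t,u), (s,u,s), (s,x,s), (s,x,t), (s,x,u), (t,v,t), (t,v,x), (t,x,t), (t,x,v), (u,t,u), (u,v,t), … and 12 more.
Total: 24.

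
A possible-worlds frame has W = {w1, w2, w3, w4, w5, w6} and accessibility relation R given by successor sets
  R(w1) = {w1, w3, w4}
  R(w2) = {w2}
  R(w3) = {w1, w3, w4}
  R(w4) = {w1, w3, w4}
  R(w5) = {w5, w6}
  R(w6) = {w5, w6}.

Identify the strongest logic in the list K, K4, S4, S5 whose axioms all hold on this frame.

Transitive (axiom 4): yes — every two-step R-path is closed by a direct edge.
Reflexive (axiom T): yes — every world is R-related to itself.
Euclidean (axiom 5): yes — any two successors of a common world are R-related.
So F validates K, K4, S4, S5. The strongest is S5.

S5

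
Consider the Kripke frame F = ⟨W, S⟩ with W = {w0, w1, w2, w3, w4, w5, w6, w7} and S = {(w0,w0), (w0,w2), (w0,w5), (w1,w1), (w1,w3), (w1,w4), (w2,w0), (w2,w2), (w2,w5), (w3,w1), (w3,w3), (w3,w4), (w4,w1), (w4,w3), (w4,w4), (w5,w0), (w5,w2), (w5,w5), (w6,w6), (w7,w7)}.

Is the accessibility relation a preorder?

Yes

Reflexive: yes — every world is S-related to itself.
Transitive: yes — every two-step S-path is closed by a direct edge.
So S is a preorder.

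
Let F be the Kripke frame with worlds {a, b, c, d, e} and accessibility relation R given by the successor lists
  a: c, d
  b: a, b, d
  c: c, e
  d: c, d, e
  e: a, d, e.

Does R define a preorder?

Reflexive: no — a is not related to itself.
Transitive: no — a R c and c R e, but not a R e.
So R is not a preorder.

No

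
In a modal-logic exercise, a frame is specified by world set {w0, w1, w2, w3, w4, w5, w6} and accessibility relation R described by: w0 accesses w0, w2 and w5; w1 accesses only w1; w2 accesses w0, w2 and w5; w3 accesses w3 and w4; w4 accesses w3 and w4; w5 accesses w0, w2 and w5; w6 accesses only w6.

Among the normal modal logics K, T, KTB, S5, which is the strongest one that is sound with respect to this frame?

S5

Reflexive (axiom T): yes — every world is R-related to itself.
Symmetric (axiom B): yes — every pair in R has its reverse in R.
Euclidean (axiom 5): yes — any two successors of a common world are R-related.
So F validates K, T, KTB, S5. The strongest is S5.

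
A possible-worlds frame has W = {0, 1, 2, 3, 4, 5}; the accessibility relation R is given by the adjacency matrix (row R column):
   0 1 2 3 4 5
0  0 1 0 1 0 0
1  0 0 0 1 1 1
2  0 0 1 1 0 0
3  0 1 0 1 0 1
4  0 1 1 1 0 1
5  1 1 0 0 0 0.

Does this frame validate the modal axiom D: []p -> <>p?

Yes

By correspondence theory, D is valid on a frame iff R is serial.
Serial: yes — every world has a successor (e.g. 0 R 1).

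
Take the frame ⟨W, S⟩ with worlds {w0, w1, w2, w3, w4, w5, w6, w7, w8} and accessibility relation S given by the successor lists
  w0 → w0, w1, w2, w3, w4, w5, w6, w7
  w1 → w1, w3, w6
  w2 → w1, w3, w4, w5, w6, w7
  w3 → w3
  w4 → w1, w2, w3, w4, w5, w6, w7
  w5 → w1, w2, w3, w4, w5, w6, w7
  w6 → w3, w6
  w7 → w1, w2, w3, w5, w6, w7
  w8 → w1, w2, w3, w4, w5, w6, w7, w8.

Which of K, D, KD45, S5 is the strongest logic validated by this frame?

D

Serial (axiom D): yes — every world has a successor (e.g. w0 S w0).
Euclidean (axiom 5): no — w0 S w1 and w0 S w2, but not w1 S w2.
Transitive (axiom 4): no — w7 S w2 and w2 S w4, but not w7 S w4.
Reflexive (axiom T): no — w2 is not related to itself.
So F validates K, D; KD45 would additionally require S to be Euclidean and transitive. The strongest is D.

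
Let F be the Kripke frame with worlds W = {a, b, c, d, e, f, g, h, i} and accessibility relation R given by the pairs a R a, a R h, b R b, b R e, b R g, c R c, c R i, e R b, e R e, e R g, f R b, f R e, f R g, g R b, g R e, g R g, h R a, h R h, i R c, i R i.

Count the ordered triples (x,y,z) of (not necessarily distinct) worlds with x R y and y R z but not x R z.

0

R is transitive; there are no such tuples.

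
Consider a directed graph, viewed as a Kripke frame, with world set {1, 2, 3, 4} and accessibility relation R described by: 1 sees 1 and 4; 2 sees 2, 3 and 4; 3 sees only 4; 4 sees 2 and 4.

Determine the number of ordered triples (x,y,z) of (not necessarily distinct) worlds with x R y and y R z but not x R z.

Enumerating: (1,4,2), (3,4,2), (4,2,3).

3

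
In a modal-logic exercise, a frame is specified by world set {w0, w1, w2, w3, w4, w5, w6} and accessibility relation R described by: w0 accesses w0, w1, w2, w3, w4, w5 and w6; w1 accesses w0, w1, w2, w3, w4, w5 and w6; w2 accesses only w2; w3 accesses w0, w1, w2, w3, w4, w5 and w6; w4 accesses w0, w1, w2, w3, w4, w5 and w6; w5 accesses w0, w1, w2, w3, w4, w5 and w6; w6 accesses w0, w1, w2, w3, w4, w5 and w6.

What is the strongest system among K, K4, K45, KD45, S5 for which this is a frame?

Transitive (axiom 4): yes — every two-step R-path is closed by a direct edge.
Euclidean (axiom 5): no — w0 R w2 and w0 R w1, but not w2 R w1.
Serial (axiom D): yes — every world has a successor (e.g. w0 R w0).
Reflexive (axiom T): yes — every world is R-related to itself.
So F validates K, K4; K45 would additionally require R to be Euclidean. The strongest is K4.

K4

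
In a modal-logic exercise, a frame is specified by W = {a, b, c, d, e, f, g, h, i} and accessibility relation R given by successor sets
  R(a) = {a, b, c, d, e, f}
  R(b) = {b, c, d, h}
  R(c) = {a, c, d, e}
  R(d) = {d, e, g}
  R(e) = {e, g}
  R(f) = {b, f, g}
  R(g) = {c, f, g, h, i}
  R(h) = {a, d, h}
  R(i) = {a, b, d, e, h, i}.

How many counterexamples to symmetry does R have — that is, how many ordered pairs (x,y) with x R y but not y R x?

Enumerating: (a,b), (a,d), (a,e), (a,f), (b,c), (b,d), (b,h), (c,d), (c,e), (d,e), (d,g), (e,g), … and 11 more.
Total: 23.

23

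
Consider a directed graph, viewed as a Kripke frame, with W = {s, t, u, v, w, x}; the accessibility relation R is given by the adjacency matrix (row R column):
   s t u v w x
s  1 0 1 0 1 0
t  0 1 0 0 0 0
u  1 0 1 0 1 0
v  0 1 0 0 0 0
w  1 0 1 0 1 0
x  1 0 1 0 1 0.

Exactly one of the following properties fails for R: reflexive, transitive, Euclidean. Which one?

reflexive

Reflexive: no — v is not related to itself.
Transitive: yes — every two-step R-path is closed by a direct edge.
Euclidean: yes — any two successors of a common world are R-related.
Only reflexive fails.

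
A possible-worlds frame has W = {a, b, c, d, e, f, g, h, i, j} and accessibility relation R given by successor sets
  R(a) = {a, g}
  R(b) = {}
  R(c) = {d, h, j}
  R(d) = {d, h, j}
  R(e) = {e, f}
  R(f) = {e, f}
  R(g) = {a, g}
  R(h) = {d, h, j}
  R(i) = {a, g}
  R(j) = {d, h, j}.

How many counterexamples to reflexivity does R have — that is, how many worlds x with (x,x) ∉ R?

Enumerating: b, c, i.

3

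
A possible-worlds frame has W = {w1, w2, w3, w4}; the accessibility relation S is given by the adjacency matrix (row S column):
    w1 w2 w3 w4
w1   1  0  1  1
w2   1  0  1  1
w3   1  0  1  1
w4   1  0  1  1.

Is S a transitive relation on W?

Transitive: yes — every two-step S-path is closed by a direct edge.

Yes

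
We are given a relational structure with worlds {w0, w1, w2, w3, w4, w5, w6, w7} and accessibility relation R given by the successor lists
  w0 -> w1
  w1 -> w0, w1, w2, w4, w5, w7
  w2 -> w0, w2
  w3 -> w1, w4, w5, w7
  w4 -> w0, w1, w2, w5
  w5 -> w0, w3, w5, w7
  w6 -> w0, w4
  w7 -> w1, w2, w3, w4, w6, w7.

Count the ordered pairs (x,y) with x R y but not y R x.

15

Enumerating: (w1,w2), (w1,w5), (w2,w0), (w3,w1), (w3,w4), (w4,w0), (w4,w2), (w4,w5), (w5,w0), (w5,w7), (w6,w0), (w6,w4), (w7,w2), (w7,w4), (w7,w6).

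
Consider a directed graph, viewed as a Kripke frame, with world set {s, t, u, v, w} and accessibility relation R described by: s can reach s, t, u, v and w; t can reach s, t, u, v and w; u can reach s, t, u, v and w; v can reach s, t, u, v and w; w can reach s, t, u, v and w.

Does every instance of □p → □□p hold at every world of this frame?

Yes

Axiom 4 corresponds to the accessibility relation being transitive.
Transitive: yes — every two-step R-path is closed by a direct edge.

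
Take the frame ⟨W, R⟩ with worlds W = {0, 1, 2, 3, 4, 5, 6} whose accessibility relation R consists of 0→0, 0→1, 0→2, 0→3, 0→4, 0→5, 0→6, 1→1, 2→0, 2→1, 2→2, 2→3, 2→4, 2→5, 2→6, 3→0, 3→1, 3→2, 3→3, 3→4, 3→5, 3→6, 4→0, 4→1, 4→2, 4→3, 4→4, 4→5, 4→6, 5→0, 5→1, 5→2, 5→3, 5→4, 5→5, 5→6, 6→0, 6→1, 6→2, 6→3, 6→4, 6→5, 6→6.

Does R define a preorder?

Yes

Reflexive: yes — every world is R-related to itself.
Transitive: yes — every two-step R-path is closed by a direct edge.
So R is a preorder.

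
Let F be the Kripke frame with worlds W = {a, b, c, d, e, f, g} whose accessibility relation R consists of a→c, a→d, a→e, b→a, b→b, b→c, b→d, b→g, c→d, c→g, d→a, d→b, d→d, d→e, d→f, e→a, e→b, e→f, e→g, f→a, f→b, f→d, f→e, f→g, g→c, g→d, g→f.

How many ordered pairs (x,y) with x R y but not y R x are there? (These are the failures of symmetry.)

Enumerating: (a,c), (b,a), (b,c), (b,g), (c,d), (d,e), (e,b), (e,g), (f,a), (f,b), (g,d).

11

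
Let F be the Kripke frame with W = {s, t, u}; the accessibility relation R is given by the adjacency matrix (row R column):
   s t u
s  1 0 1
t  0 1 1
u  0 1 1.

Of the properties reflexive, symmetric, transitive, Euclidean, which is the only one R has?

reflexive

Reflexive: yes — every world is R-related to itself.
Symmetric: no — s R u but not u R s.
Transitive: no — s R u and u R t, but not s R t.
Euclidean: no — s R u and s R s, but not u R s.
Only reflexive holds.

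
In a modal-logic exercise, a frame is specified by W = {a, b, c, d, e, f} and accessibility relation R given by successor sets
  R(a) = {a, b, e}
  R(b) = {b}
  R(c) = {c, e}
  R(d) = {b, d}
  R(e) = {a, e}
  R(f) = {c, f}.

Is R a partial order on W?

Reflexive: yes — every world is R-related to itself.
Transitive: no — c R e and e R a, but not c R a.
Antisymmetric: no — a R e and e R a with a ≠ e.
So R is not a partial order.

No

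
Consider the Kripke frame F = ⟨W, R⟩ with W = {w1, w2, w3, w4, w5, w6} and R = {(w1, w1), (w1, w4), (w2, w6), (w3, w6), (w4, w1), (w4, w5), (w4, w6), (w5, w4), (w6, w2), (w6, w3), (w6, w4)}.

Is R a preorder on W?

No

Reflexive: no — w2 is not related to itself.
Transitive: no — w1 R w4 and w4 R w5, but not w1 R w5.
So R is not a preorder.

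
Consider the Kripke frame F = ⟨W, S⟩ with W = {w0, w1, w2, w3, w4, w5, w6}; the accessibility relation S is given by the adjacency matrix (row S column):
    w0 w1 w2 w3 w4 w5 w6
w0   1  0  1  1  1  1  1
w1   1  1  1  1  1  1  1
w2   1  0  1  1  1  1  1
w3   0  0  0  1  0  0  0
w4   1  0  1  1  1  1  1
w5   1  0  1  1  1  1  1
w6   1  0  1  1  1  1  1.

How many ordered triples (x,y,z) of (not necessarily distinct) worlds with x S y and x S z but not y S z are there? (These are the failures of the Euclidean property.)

Enumerating: (w0,w3,w0), (w0,w3,w2), (w0,w3,w4), (w0,w3,w5), (w0,w3,w6), (w1,w0,w1), (w1,w2,w1), (w1,w3,w0), (w1,w3,w1), (w1,w3,w2), (w1,w3,w4), (w1,w3,w5), … and 24 more.
Total: 36.

36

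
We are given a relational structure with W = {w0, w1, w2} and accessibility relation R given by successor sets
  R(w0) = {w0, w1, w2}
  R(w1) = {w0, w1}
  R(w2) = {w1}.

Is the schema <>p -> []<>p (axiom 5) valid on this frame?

By correspondence theory, 5 is valid on a frame iff R is Euclidean.
Euclidean: no — w0 R w1 and w0 R w2, but not w1 R w2.

No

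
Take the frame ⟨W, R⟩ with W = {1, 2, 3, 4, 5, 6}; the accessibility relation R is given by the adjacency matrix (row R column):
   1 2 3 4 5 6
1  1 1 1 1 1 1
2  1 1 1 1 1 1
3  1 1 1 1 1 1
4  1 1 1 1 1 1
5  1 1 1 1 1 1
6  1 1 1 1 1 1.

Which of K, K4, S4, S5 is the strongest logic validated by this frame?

S5

Transitive (axiom 4): yes — every two-step R-path is closed by a direct edge.
Reflexive (axiom T): yes — every world is R-related to itself.
Euclidean (axiom 5): yes — any two successors of a common world are R-related.
So F validates K, K4, S4, S5. The strongest is S5.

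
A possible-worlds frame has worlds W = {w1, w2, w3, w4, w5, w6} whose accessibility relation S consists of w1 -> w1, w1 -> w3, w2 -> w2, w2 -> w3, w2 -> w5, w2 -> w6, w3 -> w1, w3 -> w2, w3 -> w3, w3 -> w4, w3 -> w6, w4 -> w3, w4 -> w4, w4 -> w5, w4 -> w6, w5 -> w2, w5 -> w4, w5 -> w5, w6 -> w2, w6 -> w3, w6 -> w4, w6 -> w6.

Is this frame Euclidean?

Euclidean: no — w2 S w3 and w2 S w5, but not w3 S w5.

No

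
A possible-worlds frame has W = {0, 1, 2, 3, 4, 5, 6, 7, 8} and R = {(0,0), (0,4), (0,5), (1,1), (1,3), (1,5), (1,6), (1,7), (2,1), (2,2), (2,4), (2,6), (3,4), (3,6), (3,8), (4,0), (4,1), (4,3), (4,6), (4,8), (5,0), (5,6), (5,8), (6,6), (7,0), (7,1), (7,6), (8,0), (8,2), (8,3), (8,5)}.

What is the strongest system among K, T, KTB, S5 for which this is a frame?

Reflexive (axiom T): no — 3 is not related to itself.
Symmetric (axiom B): no — 1 R 3 but not 3 R 1.
Euclidean (axiom 5): no — 0 R 4 and 0 R 5, but not 4 R 5.
So F validates K; T would additionally require R to be reflexive. The strongest is K.

K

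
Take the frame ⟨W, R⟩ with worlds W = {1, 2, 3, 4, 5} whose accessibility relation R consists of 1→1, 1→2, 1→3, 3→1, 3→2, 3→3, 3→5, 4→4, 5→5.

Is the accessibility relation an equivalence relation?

Reflexive: no — 2 is not related to itself.
Symmetric: no — 1 R 2 but not 2 R 1.
Transitive: no — 1 R 3 and 3 R 5, but not 1 R 5.
So R is not an equivalence relation.

No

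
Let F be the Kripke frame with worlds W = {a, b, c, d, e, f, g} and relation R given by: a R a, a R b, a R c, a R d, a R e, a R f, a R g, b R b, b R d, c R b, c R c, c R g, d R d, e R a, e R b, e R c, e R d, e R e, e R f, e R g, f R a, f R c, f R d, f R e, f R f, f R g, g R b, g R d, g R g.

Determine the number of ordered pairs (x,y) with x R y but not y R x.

Enumerating: (a,b), (a,c), (a,d), (a,g), (b,d), (c,b), (c,g), (e,b), (e,c), (e,d), (e,g), (f,c), (f,d), (f,g), (g,b), (g,d).

16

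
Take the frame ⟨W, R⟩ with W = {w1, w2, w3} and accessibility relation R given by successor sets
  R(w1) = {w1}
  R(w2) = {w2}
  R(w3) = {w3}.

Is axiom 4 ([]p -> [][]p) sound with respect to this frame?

Axiom 4 corresponds to the accessibility relation being transitive.
Transitive: yes — every two-step R-path is closed by a direct edge.

Yes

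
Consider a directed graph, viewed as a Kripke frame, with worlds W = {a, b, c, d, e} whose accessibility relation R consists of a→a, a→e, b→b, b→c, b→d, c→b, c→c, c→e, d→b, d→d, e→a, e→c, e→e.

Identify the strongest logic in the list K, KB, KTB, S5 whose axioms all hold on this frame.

Symmetric (axiom B): yes — every pair in R has its reverse in R.
Reflexive (axiom T): yes — every world is R-related to itself.
Euclidean (axiom 5): no — b R c and b R d, but not c R d.
So F validates K, KB, KTB; S5 would additionally require R to be Euclidean. The strongest is KTB.

KTB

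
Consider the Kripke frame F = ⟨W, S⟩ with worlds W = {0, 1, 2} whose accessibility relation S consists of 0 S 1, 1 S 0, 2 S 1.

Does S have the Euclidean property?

Euclidean: no — 0 S 1 and 0 S 1, but not 1 S 1.

No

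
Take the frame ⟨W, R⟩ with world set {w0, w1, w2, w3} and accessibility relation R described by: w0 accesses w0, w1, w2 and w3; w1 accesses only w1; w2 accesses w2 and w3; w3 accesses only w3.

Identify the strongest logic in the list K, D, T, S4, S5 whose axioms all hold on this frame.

Serial (axiom D): yes — every world has a successor (e.g. w0 R w0).
Reflexive (axiom T): yes — every world is R-related to itself.
Transitive (axiom 4): yes — every two-step R-path is closed by a direct edge.
Euclidean (axiom 5): no — w0 R w1 and w0 R w2, but not w1 R w2.
So F validates K, D, T, S4; S5 would additionally require R to be Euclidean. The strongest is S4.

S4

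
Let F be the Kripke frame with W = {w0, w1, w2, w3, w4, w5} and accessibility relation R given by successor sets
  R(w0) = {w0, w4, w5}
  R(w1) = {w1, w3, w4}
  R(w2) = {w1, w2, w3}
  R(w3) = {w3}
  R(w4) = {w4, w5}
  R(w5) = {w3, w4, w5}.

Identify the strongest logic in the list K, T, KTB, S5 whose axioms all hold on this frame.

T

Reflexive (axiom T): yes — every world is R-related to itself.
Symmetric (axiom B): no — w0 R w4 but not w4 R w0.
Euclidean (axiom 5): no — w1 R w3 and w1 R w4, but not w3 R w4.
So F validates K, T; KTB would additionally require R to be symmetric. The strongest is T.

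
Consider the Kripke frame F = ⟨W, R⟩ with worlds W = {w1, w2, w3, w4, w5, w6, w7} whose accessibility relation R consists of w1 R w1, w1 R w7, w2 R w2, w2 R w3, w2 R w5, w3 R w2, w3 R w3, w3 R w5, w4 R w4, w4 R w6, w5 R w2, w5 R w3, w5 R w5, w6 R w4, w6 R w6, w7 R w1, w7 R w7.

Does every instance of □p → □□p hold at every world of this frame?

By correspondence theory, 4 is valid on a frame iff R is transitive.
Transitive: yes — every two-step R-path is closed by a direct edge.

Yes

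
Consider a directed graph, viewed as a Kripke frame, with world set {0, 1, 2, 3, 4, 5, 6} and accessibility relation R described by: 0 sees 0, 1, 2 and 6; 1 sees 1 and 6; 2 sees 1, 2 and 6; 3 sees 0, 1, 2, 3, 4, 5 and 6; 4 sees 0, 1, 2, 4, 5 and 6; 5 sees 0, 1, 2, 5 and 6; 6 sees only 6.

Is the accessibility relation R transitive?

Transitive: yes — every two-step R-path is closed by a direct edge.

Yes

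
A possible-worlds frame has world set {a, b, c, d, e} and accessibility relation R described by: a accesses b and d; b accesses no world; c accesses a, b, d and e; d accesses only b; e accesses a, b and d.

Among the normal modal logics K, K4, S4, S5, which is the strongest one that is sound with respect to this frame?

Transitive (axiom 4): yes — every two-step R-path is closed by a direct edge.
Reflexive (axiom T): no — a is not related to itself.
Euclidean (axiom 5): no — a R b and a R d, but not b R d.
So F validates K, K4; S4 would additionally require R to be reflexive. The strongest is K4.

K4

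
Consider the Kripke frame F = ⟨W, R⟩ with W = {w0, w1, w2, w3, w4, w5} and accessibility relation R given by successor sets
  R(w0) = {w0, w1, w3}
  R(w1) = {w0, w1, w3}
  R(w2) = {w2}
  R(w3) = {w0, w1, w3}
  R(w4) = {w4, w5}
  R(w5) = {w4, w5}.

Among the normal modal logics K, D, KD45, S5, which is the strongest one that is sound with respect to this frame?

Serial (axiom D): yes — every world has a successor (e.g. w0 R w0).
Euclidean (axiom 5): yes — any two successors of a common world are R-related.
Transitive (axiom 4): yes — every two-step R-path is closed by a direct edge.
Reflexive (axiom T): yes — every world is R-related to itself.
So F validates K, D, KD45, S5. The strongest is S5.

S5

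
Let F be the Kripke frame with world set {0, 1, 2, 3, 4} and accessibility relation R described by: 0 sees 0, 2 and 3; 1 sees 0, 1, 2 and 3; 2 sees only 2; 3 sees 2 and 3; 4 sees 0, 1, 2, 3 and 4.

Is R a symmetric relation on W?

No

Symmetric: no — 0 R 2 but not 2 R 0.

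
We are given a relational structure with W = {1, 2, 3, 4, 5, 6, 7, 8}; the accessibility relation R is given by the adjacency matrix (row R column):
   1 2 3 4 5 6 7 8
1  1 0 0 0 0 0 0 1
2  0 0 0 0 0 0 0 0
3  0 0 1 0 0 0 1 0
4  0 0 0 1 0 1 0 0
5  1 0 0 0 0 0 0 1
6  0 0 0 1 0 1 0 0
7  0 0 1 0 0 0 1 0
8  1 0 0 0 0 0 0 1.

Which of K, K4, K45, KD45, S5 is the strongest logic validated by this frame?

K45

Transitive (axiom 4): yes — every two-step R-path is closed by a direct edge.
Euclidean (axiom 5): yes — any two successors of a common world are R-related.
Serial (axiom D): no — 2 has no R-successor.
Reflexive (axiom T): no — 2 is not related to itself.
So F validates K, K4, K45; KD45 would additionally require R to be serial. The strongest is K45.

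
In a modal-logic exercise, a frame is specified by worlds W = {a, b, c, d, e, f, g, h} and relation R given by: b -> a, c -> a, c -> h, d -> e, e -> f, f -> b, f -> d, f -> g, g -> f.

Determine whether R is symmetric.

Symmetric: no — b R a but not a R b.

No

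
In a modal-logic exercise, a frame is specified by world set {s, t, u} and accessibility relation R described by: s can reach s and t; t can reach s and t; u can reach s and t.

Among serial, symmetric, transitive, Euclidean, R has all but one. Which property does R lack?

Serial: yes — every world has a successor (e.g. s R s).
Symmetric: no — u R s but not s R u.
Transitive: yes — every two-step R-path is closed by a direct edge.
Euclidean: yes — any two successors of a common world are R-related.
Only symmetric fails.

symmetric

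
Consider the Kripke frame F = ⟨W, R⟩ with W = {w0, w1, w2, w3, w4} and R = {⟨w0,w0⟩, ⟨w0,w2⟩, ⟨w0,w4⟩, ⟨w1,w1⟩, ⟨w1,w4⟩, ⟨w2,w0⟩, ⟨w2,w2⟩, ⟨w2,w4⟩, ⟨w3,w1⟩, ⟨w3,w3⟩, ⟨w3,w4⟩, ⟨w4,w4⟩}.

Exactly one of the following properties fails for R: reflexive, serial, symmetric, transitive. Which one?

Reflexive: yes — every world is R-related to itself.
Serial: yes — every world has a successor (e.g. w0 R w0).
Symmetric: no — w0 R w4 but not w4 R w0.
Transitive: yes — every two-step R-path is closed by a direct edge.
Only symmetric fails.

symmetric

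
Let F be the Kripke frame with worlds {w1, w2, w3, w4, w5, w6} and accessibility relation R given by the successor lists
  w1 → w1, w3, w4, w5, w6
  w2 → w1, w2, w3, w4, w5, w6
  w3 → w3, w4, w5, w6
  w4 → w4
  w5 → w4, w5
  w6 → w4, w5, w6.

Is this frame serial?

Yes

Serial: yes — every world has a successor (e.g. w1 R w1).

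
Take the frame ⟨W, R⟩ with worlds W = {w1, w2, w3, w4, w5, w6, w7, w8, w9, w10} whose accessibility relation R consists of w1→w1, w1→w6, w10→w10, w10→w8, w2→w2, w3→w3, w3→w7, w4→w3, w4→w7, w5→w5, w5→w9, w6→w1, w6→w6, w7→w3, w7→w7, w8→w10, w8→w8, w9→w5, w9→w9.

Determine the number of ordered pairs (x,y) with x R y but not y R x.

2

Enumerating: (w4,w3), (w4,w7).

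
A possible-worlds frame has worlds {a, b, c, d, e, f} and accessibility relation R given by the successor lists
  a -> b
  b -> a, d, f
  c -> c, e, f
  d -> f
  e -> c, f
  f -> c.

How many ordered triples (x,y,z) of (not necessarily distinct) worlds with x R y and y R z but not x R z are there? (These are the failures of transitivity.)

9

Enumerating: (a,b,a), (a,b,d), (a,b,f), (b,a,b), (b,f,c), (d,f,c), (e,c,e), (f,c,e), (f,c,f).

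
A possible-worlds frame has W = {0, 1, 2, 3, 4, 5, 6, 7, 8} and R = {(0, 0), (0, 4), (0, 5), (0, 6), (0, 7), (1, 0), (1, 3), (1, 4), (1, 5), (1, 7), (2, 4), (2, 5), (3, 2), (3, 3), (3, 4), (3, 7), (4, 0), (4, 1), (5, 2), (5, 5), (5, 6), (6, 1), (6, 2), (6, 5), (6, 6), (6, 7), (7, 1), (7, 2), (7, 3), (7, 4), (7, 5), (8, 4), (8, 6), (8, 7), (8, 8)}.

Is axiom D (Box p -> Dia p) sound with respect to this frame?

By correspondence theory, D is valid on a frame iff R is serial.
Serial: yes — every world has a successor (e.g. 0 R 0).

Yes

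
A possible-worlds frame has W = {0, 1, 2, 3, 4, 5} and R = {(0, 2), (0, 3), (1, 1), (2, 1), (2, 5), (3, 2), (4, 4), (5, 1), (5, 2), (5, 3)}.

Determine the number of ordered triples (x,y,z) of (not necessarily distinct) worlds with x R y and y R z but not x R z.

7

Enumerating: (0,2,1), (0,2,5), (2,5,2), (2,5,3), (3,2,1), (3,2,5), (5,2,5).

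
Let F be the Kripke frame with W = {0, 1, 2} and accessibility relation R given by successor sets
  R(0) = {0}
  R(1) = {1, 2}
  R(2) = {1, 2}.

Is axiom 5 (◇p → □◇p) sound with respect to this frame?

Yes

Axiom 5 corresponds to the accessibility relation being Euclidean.
Euclidean: yes — any two successors of a common world are R-related.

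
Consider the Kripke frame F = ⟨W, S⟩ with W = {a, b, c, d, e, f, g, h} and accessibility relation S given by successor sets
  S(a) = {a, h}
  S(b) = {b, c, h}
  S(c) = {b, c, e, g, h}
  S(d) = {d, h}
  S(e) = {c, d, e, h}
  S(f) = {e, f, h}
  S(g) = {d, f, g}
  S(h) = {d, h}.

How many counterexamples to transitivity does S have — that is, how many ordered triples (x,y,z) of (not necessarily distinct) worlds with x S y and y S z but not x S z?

Enumerating: (a,h,d), (b,c,e), (b,c,g), (b,h,d), (c,e,d), (c,g,d), (c,g,f), (c,h,d), (e,c,b), (e,c,g), (f,e,c), (f,e,d), (f,h,d), (g,d,h), (g,f,e), (g,f,h).

16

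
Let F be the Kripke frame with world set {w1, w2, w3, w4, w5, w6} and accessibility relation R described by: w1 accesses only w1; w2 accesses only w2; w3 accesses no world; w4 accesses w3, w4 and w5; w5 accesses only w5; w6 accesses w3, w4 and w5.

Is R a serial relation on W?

Serial: no — w3 has no R-successor.

No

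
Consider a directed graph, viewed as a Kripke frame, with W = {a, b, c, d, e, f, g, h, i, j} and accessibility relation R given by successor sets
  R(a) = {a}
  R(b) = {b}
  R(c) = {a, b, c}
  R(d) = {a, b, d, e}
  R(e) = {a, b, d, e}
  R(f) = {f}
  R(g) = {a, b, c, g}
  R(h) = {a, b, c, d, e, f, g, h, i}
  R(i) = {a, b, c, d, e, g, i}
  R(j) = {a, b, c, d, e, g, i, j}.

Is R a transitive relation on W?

Yes

Transitive: yes — every two-step R-path is closed by a direct edge.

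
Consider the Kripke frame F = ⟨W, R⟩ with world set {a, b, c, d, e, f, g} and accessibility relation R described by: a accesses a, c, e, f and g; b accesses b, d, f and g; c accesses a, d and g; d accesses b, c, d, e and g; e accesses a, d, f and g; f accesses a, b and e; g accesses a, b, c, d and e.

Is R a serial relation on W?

Serial: yes — every world has a successor (e.g. a R a).

Yes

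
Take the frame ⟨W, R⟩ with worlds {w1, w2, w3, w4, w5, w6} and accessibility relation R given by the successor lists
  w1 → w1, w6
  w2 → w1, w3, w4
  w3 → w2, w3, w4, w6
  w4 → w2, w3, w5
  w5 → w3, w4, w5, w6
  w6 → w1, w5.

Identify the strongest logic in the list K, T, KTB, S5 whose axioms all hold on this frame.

K

Reflexive (axiom T): no — w2 is not related to itself.
Symmetric (axiom B): no — w2 R w1 but not w1 R w2.
Euclidean (axiom 5): no — w2 R w1 and w2 R w3, but not w1 R w3.
So F validates K; T would additionally require R to be reflexive. The strongest is K.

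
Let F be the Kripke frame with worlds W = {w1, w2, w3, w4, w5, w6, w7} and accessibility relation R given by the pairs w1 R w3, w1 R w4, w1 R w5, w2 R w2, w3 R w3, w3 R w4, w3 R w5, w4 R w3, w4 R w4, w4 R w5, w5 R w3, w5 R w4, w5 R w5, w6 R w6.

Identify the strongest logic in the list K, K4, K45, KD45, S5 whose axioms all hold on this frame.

K45

Transitive (axiom 4): yes — every two-step R-path is closed by a direct edge.
Euclidean (axiom 5): yes — any two successors of a common world are R-related.
Serial (axiom D): no — w7 has no R-successor.
Reflexive (axiom T): no — w1 is not related to itself.
So F validates K, K4, K45; KD45 would additionally require R to be serial. The strongest is K45.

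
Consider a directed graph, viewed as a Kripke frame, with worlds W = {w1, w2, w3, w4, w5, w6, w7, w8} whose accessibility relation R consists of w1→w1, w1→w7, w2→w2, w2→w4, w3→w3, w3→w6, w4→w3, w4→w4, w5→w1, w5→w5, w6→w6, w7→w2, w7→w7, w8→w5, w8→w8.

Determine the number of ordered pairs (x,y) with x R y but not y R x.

7

Enumerating: (w1,w7), (w2,w4), (w3,w6), (w4,w3), (w5,w1), (w7,w2), (w8,w5).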